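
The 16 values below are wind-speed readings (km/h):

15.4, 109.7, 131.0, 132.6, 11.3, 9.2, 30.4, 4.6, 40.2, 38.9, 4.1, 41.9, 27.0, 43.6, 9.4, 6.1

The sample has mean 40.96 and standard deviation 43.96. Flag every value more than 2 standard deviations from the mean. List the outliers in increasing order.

131.0, 132.6

Cutoffs at x̄ ± 2s: 40.96 ± 2·43.96 = [-46.96, 128.88].
131.0: z = 2.05, |z| > 2 → outlier.
132.6: z = 2.08, |z| > 2 → outlier.
Every other value lies within [-46.96, 128.88].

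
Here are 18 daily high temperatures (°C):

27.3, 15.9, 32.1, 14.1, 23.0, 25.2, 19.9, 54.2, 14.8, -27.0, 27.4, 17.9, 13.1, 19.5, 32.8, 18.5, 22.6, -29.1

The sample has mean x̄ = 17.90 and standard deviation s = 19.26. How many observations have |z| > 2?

Cutoffs: x̄ ± 2s = [-20.62, 56.42].
Outside the cutoffs: -29.1, -27.0.

2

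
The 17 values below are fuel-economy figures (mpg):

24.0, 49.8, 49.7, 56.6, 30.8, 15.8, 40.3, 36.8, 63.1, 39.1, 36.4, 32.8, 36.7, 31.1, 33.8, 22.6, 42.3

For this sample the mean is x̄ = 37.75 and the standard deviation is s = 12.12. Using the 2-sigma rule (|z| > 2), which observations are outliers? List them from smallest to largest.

Cutoffs at x̄ ± 2s: 37.75 ± 2·12.12 = [13.51, 61.99].
63.1: z = 2.09, |z| > 2 → outlier.
Every other value lies within [13.51, 61.99].

63.1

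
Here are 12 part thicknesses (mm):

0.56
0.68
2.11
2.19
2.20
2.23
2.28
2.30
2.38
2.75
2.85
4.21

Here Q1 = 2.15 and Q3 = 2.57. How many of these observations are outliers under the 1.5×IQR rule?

IQR = 0.42; fences at 2.15 − 0.63 = 1.52 and 2.57 + 0.63 = 3.20.
Outside the cutoffs: 0.56, 0.68, 4.21.

3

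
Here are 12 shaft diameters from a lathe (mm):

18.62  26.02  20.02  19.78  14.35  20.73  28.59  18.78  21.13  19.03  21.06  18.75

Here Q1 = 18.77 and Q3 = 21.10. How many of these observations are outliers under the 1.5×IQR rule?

3

IQR = 2.33; fences at 18.77 − 3.495 = 15.275 and 21.10 + 3.495 = 24.595.
Outside the cutoffs: 14.35, 26.02, 28.59.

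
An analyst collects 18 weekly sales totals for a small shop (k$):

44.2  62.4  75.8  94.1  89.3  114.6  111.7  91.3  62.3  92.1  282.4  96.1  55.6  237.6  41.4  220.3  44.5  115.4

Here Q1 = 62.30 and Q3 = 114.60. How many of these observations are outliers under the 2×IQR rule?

3

IQR = 52.30; fences at 62.30 − 104.60 = -42.30 and 114.60 + 104.60 = 219.20.
Outside the cutoffs: 220.3, 237.6, 282.4.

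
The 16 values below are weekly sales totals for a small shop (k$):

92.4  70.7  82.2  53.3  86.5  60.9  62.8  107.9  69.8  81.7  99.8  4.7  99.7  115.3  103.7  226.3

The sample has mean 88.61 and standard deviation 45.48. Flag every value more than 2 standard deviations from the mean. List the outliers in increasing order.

226.3

Cutoffs at x̄ ± 2s: 88.61 ± 2·45.48 = [-2.35, 179.57].
226.3: z = 3.03, |z| > 2 → outlier.
Every other value lies within [-2.35, 179.57].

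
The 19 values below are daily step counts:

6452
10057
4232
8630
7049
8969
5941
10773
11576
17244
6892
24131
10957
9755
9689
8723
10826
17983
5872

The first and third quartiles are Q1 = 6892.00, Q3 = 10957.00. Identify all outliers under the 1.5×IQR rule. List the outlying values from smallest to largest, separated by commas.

17244, 17983, 24131

IQR = Q3 − Q1 = 10957.00 − 6892.00 = 4065.00.
Lower fence = Q1 − 1.5·IQR = 6892.00 − 6097.50 = 794.50.
Upper fence = Q3 + 1.5·IQR = 10957.00 + 6097.50 = 17054.50.
17244 > 17054.50 → outlier.
17983 > 17054.50 → outlier.
24131 > 17054.50 → outlier.
All remaining values lie within [794.50, 17054.50].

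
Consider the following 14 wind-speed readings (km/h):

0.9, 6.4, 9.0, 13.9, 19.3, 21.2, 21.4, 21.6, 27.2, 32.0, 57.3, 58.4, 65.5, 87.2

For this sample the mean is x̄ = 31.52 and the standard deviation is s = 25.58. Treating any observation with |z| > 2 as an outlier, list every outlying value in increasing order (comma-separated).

Cutoffs at x̄ ± 2s: 31.52 ± 2·25.58 = [-19.64, 82.68].
87.2: z = 2.18, |z| > 2 → outlier.
Every other value lies within [-19.64, 82.68].

87.2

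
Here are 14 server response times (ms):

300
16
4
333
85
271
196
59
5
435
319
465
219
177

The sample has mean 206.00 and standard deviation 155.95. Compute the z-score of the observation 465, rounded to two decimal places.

z = (465 − 206.00) / 155.95 = 1.66.

1.66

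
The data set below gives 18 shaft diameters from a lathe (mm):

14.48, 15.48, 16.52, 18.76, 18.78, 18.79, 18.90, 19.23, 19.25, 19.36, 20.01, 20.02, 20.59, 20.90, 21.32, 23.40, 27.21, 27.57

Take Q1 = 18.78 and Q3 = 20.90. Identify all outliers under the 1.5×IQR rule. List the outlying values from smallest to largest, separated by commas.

14.48, 15.48, 27.21, 27.57

IQR = Q3 − Q1 = 20.90 − 18.78 = 2.12.
Lower fence = Q1 − 1.5·IQR = 18.78 − 3.18 = 15.60.
Upper fence = Q3 + 1.5·IQR = 20.90 + 3.18 = 24.08.
14.48 < 15.60 → outlier.
15.48 < 15.60 → outlier.
27.21 > 24.08 → outlier.
27.57 > 24.08 → outlier.
All remaining values lie within [15.60, 24.08].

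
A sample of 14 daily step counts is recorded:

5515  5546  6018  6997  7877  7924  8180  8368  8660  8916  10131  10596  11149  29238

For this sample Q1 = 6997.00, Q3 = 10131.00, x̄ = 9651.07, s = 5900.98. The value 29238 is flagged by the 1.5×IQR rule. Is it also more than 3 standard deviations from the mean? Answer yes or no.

z = (29238 − 9651.07) / 5900.98 = 3.32.
|z| = 3.32 > 3.

yes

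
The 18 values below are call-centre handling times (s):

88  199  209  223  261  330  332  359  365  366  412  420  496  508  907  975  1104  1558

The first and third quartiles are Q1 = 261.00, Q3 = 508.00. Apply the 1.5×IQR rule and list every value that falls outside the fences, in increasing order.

IQR = Q3 − Q1 = 508.00 − 261.00 = 247.00.
Lower fence = Q1 − 1.5·IQR = 261.00 − 370.50 = -109.50.
Upper fence = Q3 + 1.5·IQR = 508.00 + 370.50 = 878.50.
907 > 878.50 → outlier.
975 > 878.50 → outlier.
1104 > 878.50 → outlier.
1558 > 878.50 → outlier.
All remaining values lie within [-109.50, 878.50].

907, 975, 1104, 1558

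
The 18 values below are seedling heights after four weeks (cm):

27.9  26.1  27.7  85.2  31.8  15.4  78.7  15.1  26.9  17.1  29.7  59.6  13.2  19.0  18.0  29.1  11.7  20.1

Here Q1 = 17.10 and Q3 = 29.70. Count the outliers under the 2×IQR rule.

3

IQR = 12.60; fences at 17.10 − 25.20 = -8.10 and 29.70 + 25.20 = 54.90.
Outside the cutoffs: 59.6, 78.7, 85.2.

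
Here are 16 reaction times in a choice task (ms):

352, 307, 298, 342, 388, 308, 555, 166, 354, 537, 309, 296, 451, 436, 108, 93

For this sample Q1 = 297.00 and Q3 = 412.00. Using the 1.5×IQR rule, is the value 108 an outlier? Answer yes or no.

yes

IQR = Q3 − Q1 = 412.00 − 297.00 = 115.00.
Lower fence = Q1 − 1.5·IQR = 297.00 − 172.50 = 124.50.
Upper fence = Q3 + 1.5·IQR = 412.00 + 172.50 = 584.50.
108 lies below the lower fence.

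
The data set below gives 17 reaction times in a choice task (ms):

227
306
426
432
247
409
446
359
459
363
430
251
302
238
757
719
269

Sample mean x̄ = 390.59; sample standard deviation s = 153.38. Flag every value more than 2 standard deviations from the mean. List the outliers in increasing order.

Cutoffs at x̄ ± 2s: 390.59 ± 2·153.38 = [83.83, 697.35].
719: z = 2.14, |z| > 2 → outlier.
757: z = 2.39, |z| > 2 → outlier.
Every other value lies within [83.83, 697.35].

719, 757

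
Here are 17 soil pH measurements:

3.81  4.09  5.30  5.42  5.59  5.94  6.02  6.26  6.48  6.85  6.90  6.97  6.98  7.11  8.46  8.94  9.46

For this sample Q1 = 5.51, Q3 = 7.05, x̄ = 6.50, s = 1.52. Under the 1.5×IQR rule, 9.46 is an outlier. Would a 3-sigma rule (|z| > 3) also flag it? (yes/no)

no

z = (9.46 − 6.50) / 1.52 = 1.95.
|z| = 1.95 ≤ 3.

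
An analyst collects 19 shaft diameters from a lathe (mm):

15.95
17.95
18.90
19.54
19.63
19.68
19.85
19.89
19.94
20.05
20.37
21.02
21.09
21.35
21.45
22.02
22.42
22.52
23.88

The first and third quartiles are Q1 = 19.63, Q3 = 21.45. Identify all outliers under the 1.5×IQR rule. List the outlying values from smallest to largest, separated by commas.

15.95

IQR = Q3 − Q1 = 21.45 − 19.63 = 1.82.
Lower fence = Q1 − 1.5·IQR = 19.63 − 2.73 = 16.90.
Upper fence = Q3 + 1.5·IQR = 21.45 + 2.73 = 24.18.
15.95 < 16.90 → outlier.
All remaining values lie within [16.90, 24.18].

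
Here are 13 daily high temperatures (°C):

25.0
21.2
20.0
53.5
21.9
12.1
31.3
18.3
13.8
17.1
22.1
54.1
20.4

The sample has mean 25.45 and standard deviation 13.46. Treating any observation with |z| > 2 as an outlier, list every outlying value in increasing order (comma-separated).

53.5, 54.1

Cutoffs at x̄ ± 2s: 25.45 ± 2·13.46 = [-1.47, 52.37].
53.5: z = 2.08, |z| > 2 → outlier.
54.1: z = 2.13, |z| > 2 → outlier.
Every other value lies within [-1.47, 52.37].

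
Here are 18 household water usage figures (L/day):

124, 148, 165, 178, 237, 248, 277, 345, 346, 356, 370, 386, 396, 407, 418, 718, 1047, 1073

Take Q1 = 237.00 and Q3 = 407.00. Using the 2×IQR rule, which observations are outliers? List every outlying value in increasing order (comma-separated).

1047, 1073

IQR = Q3 − Q1 = 407.00 − 237.00 = 170.00.
Lower fence = Q1 − 2·IQR = 237.00 − 340.00 = -103.00.
Upper fence = Q3 + 2·IQR = 407.00 + 340.00 = 747.00.
1047 > 747.00 → outlier.
1073 > 747.00 → outlier.
All remaining values lie within [-103.00, 747.00].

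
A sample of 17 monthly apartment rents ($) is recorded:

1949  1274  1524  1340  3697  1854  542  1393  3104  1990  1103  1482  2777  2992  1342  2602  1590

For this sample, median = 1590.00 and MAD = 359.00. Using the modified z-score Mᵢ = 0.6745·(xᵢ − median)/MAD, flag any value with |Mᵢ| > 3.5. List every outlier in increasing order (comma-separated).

3697

|Mᵢ| > 3.5 ⇔ |xᵢ − 1590.00| > 3.5·359.00/0.6745 = 1862.86.
So outliers lie outside [-272.86, 3452.86].
3697: M = 3.96 → outlier.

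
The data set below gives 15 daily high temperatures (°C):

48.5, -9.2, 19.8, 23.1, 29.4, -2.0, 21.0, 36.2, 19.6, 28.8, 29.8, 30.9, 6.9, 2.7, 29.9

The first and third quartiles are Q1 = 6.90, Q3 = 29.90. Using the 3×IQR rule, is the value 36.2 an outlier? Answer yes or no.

no

IQR = Q3 − Q1 = 29.90 − 6.90 = 23.00.
Lower fence = Q1 − 3·IQR = 6.90 − 69.00 = -62.10.
Upper fence = Q3 + 3·IQR = 29.90 + 69.00 = 98.90.
36.2 lies within [-62.10, 98.90].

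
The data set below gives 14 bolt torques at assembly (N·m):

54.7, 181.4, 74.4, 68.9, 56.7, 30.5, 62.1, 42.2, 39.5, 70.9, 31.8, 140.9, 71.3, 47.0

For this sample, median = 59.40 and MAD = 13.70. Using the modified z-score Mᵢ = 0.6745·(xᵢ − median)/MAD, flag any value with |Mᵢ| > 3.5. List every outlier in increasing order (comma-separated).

140.9, 181.4

|Mᵢ| > 3.5 ⇔ |xᵢ − 59.40| > 3.5·13.70/0.6745 = 71.09.
So outliers lie outside [-11.69, 130.49].
140.9: M = 4.01 → outlier.
181.4: M = 6.01 → outlier.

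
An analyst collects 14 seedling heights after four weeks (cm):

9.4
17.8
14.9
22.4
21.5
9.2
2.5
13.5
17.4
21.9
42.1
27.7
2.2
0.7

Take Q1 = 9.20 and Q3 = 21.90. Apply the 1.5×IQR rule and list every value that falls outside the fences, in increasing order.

IQR = Q3 − Q1 = 21.90 − 9.20 = 12.70.
Lower fence = Q1 − 1.5·IQR = 9.20 − 19.05 = -9.85.
Upper fence = Q3 + 1.5·IQR = 21.90 + 19.05 = 40.95.
42.1 > 40.95 → outlier.
All remaining values lie within [-9.85, 40.95].

42.1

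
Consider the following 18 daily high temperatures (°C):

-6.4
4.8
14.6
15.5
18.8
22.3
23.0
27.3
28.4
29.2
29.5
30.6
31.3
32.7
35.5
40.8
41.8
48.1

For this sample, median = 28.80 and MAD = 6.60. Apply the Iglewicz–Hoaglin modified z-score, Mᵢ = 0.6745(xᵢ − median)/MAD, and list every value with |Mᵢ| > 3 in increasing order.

|Mᵢ| > 3 ⇔ |xᵢ − 28.80| > 3·6.60/0.6745 = 29.36.
So outliers lie outside [-0.56, 58.16].
-6.4: M = -3.60 → outlier.

-6.4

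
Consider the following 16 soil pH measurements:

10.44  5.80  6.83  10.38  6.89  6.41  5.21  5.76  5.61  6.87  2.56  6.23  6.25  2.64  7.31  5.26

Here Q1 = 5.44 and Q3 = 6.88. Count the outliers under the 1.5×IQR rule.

IQR = 1.44; fences at 5.44 − 2.16 = 3.28 and 6.88 + 2.16 = 9.04.
Outside the cutoffs: 2.56, 2.64, 10.38, 10.44.

4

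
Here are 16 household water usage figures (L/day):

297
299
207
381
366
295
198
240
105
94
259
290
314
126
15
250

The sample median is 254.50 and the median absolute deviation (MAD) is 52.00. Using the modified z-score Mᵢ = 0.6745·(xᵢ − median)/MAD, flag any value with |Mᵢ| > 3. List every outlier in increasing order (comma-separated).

|Mᵢ| > 3 ⇔ |xᵢ − 254.50| > 3·52.00/0.6745 = 231.28.
So outliers lie outside [23.22, 485.78].
15: M = -3.11 → outlier.

15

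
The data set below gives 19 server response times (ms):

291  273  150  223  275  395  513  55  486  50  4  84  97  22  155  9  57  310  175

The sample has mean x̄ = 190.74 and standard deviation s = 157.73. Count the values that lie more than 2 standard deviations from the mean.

1

Cutoffs: x̄ ± 2s = [-124.72, 506.20].
Outside the cutoffs: 513.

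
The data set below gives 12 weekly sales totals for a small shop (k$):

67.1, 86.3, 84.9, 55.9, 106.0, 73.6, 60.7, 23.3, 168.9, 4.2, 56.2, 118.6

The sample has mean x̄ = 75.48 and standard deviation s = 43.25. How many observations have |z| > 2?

1

Cutoffs: x̄ ± 2s = [-11.02, 161.98].
Outside the cutoffs: 168.9.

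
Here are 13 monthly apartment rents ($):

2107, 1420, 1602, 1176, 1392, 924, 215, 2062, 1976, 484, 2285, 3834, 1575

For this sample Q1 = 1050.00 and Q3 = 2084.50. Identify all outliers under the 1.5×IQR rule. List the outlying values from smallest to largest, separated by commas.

3834

IQR = Q3 − Q1 = 2084.50 − 1050.00 = 1034.50.
Lower fence = Q1 − 1.5·IQR = 1050.00 − 1551.75 = -501.75.
Upper fence = Q3 + 1.5·IQR = 2084.50 + 1551.75 = 3636.25.
3834 > 3636.25 → outlier.
All remaining values lie within [-501.75, 3636.25].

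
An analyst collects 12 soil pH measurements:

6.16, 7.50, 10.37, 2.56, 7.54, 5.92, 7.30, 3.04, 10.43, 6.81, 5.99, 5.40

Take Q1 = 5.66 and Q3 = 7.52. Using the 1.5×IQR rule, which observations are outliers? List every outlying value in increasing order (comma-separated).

IQR = Q3 − Q1 = 7.52 − 5.66 = 1.86.
Lower fence = Q1 − 1.5·IQR = 5.66 − 2.79 = 2.87.
Upper fence = Q3 + 1.5·IQR = 7.52 + 2.79 = 10.31.
2.56 < 2.87 → outlier.
10.37 > 10.31 → outlier.
10.43 > 10.31 → outlier.
All remaining values lie within [2.87, 10.31].

2.56, 10.37, 10.43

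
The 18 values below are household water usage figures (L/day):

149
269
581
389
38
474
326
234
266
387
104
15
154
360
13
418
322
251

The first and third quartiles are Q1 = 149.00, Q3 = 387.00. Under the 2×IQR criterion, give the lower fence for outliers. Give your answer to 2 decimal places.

IQR = Q3 − Q1 = 387.00 − 149.00 = 238.00.
Lower fence = Q1 − 2·IQR = 149.00 − 476.00 = -327.00.
Upper fence = Q3 + 2·IQR = 387.00 + 476.00 = 863.00.

-327.00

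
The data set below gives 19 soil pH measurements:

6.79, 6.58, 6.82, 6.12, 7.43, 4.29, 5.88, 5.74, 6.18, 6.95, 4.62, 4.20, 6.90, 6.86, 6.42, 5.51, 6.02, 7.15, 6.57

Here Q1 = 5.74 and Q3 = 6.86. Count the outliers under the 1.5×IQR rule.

IQR = 1.12; fences at 5.74 − 1.68 = 4.06 and 6.86 + 1.68 = 8.54.
Every value lies within the cutoffs.

0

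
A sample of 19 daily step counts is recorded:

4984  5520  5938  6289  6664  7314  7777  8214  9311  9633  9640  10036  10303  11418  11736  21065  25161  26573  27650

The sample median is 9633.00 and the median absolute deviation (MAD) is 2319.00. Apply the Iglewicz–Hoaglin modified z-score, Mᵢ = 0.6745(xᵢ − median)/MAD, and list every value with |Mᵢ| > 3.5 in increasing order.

25161, 26573, 27650

|Mᵢ| > 3.5 ⇔ |xᵢ − 9633.00| > 3.5·2319.00/0.6745 = 12033.36.
So outliers lie outside [-2400.36, 21666.36].
25161: M = 4.52 → outlier.
26573: M = 4.93 → outlier.
27650: M = 5.24 → outlier.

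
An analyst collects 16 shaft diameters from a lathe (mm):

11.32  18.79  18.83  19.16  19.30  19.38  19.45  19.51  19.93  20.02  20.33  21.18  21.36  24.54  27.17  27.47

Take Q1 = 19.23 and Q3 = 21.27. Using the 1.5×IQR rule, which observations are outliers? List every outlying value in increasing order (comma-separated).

IQR = Q3 − Q1 = 21.27 − 19.23 = 2.04.
Lower fence = Q1 − 1.5·IQR = 19.23 − 3.06 = 16.17.
Upper fence = Q3 + 1.5·IQR = 21.27 + 3.06 = 24.33.
11.32 < 16.17 → outlier.
24.54 > 24.33 → outlier.
27.17 > 24.33 → outlier.
27.47 > 24.33 → outlier.
All remaining values lie within [16.17, 24.33].

11.32, 24.54, 27.17, 27.47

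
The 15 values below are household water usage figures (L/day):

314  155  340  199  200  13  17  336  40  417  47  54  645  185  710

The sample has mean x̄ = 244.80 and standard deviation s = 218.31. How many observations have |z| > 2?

1

Cutoffs: x̄ ± 2s = [-191.82, 681.42].
Outside the cutoffs: 710.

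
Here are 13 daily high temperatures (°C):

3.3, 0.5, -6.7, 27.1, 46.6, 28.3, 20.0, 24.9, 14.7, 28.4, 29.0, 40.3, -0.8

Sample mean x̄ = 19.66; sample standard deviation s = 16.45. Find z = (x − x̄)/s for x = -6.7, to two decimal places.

-1.60

z = (-6.7 − 19.66) / 16.45 = -1.60.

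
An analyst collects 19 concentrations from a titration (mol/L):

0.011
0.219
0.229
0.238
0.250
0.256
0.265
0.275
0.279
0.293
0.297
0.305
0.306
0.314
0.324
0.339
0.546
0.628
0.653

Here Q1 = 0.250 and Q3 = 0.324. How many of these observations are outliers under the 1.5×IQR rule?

4

IQR = 0.074; fences at 0.250 − 0.111 = 0.139 and 0.324 + 0.111 = 0.435.
Outside the cutoffs: 0.011, 0.546, 0.628, 0.653.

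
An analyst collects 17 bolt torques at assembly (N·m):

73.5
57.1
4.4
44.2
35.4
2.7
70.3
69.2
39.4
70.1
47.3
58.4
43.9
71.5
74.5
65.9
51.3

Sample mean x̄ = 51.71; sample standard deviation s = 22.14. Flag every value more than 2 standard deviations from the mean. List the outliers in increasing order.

Cutoffs at x̄ ± 2s: 51.71 ± 2·22.14 = [7.43, 95.99].
2.7: z = -2.21, |z| > 2 → outlier.
4.4: z = -2.14, |z| > 2 → outlier.
Every other value lies within [7.43, 95.99].

2.7, 4.4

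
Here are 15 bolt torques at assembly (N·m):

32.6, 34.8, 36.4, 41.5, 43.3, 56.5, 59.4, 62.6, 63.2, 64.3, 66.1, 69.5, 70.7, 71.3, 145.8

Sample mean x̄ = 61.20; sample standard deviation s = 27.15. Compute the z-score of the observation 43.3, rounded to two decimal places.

z = (43.3 − 61.20) / 27.15 = -0.66.

-0.66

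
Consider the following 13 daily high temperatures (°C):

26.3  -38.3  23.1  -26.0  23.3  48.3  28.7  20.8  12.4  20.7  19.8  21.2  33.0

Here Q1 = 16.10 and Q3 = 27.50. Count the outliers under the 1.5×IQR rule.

3

IQR = 11.40; fences at 16.10 − 17.10 = -1.00 and 27.50 + 17.10 = 44.60.
Outside the cutoffs: -38.3, -26.0, 48.3.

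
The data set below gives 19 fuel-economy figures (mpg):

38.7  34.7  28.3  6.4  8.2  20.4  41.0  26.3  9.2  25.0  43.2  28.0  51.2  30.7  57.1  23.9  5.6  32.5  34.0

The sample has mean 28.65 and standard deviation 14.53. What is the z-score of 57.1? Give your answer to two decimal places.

1.96

z = (57.1 − 28.65) / 14.53 = 1.96.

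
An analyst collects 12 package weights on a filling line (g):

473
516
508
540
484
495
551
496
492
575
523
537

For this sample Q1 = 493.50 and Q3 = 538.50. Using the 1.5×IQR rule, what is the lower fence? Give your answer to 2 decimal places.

IQR = Q3 − Q1 = 538.50 − 493.50 = 45.00.
Lower fence = Q1 − 1.5·IQR = 493.50 − 67.50 = 426.00.
Upper fence = Q3 + 1.5·IQR = 538.50 + 67.50 = 606.00.

426.00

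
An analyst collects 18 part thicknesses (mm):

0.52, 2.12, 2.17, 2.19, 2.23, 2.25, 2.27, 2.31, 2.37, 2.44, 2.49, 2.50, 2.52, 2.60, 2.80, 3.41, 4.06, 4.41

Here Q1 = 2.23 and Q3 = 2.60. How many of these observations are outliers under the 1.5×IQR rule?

4

IQR = 0.37; fences at 2.23 − 0.555 = 1.675 and 2.60 + 0.555 = 3.155.
Outside the cutoffs: 0.52, 3.41, 4.06, 4.41.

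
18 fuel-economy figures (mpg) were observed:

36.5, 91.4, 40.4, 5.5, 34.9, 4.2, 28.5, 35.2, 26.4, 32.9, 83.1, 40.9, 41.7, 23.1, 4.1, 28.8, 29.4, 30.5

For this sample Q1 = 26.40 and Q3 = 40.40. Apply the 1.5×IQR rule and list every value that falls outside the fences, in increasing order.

4.1, 4.2, 83.1, 91.4

IQR = Q3 − Q1 = 40.40 − 26.40 = 14.00.
Lower fence = Q1 − 1.5·IQR = 26.40 − 21.00 = 5.40.
Upper fence = Q3 + 1.5·IQR = 40.40 + 21.00 = 61.40.
4.1 < 5.40 → outlier.
4.2 < 5.40 → outlier.
83.1 > 61.40 → outlier.
91.4 > 61.40 → outlier.
All remaining values lie within [5.40, 61.40].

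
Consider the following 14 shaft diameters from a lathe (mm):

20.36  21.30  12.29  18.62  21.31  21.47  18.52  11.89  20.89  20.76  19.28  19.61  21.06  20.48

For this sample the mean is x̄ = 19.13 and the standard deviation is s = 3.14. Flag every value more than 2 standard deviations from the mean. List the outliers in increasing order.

11.89, 12.29

Cutoffs at x̄ ± 2s: 19.13 ± 2·3.14 = [12.85, 25.41].
11.89: z = -2.31, |z| > 2 → outlier.
12.29: z = -2.18, |z| > 2 → outlier.
Every other value lies within [12.85, 25.41].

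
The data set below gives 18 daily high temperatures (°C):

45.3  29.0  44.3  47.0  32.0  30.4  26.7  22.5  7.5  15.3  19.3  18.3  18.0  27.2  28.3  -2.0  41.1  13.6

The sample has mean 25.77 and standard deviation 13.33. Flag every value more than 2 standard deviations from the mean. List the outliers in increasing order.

-2.0

Cutoffs at x̄ ± 2s: 25.77 ± 2·13.33 = [-0.89, 52.43].
-2.0: z = -2.08, |z| > 2 → outlier.
Every other value lies within [-0.89, 52.43].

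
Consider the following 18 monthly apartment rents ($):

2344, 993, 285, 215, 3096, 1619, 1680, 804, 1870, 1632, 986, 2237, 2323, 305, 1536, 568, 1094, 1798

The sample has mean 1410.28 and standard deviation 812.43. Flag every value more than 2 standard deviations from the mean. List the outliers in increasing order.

Cutoffs at x̄ ± 2s: 1410.28 ± 2·812.43 = [-214.58, 3035.14].
3096: z = 2.07, |z| > 2 → outlier.
Every other value lies within [-214.58, 3035.14].

3096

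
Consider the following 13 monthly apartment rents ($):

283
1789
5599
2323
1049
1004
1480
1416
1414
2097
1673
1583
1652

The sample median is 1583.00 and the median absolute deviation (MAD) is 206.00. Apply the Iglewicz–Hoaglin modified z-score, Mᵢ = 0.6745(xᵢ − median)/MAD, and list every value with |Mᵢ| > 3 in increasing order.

|Mᵢ| > 3 ⇔ |xᵢ − 1583.00| > 3·206.00/0.6745 = 916.23.
So outliers lie outside [666.77, 2499.23].
283: M = -4.26 → outlier.
5599: M = 13.15 → outlier.

283, 5599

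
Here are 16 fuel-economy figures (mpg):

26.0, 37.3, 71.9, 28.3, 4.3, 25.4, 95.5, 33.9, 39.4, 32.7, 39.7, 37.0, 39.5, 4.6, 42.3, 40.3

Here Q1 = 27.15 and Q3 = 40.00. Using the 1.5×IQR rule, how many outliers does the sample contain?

4

IQR = 12.85; fences at 27.15 − 19.275 = 7.875 and 40.00 + 19.275 = 59.275.
Outside the cutoffs: 4.3, 4.6, 71.9, 95.5.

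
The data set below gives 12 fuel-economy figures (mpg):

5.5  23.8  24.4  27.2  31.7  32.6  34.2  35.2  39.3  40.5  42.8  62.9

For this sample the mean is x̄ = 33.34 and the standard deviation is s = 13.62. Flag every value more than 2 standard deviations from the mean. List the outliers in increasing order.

5.5, 62.9

Cutoffs at x̄ ± 2s: 33.34 ± 2·13.62 = [6.10, 60.58].
5.5: z = -2.04, |z| > 2 → outlier.
62.9: z = 2.17, |z| > 2 → outlier.
Every other value lies within [6.10, 60.58].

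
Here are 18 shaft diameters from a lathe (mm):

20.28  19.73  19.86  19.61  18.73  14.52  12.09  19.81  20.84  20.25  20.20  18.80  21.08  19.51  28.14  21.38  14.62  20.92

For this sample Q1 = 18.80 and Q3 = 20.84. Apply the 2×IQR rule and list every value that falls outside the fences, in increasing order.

IQR = Q3 − Q1 = 20.84 − 18.80 = 2.04.
Lower fence = Q1 − 2·IQR = 18.80 − 4.08 = 14.72.
Upper fence = Q3 + 2·IQR = 20.84 + 4.08 = 24.92.
12.09 < 14.72 → outlier.
14.52 < 14.72 → outlier.
14.62 < 14.72 → outlier.
28.14 > 24.92 → outlier.
All remaining values lie within [14.72, 24.92].

12.09, 14.52, 14.62, 28.14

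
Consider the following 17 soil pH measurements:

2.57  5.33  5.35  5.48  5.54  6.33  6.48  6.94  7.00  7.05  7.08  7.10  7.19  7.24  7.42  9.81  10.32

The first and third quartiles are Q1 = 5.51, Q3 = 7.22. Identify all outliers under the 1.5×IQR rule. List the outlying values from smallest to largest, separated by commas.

2.57, 9.81, 10.32

IQR = Q3 − Q1 = 7.22 − 5.51 = 1.71.
Lower fence = Q1 − 1.5·IQR = 5.51 − 2.565 = 2.945.
Upper fence = Q3 + 1.5·IQR = 7.22 + 2.565 = 9.785.
2.57 < 2.945 → outlier.
9.81 > 9.785 → outlier.
10.32 > 9.785 → outlier.
All remaining values lie within [2.945, 9.785].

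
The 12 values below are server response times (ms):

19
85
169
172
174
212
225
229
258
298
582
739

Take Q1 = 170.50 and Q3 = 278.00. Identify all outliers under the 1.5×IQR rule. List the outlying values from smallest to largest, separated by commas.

IQR = Q3 − Q1 = 278.00 − 170.50 = 107.50.
Lower fence = Q1 − 1.5·IQR = 170.50 − 161.25 = 9.25.
Upper fence = Q3 + 1.5·IQR = 278.00 + 161.25 = 439.25.
582 > 439.25 → outlier.
739 > 439.25 → outlier.
All remaining values lie within [9.25, 439.25].

582, 739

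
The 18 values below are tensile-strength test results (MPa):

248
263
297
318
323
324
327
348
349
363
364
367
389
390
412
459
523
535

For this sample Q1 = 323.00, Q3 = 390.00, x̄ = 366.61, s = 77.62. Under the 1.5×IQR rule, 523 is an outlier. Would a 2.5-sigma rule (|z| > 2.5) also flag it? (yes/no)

no

z = (523 − 366.61) / 77.62 = 2.01.
|z| = 2.01 ≤ 2.5.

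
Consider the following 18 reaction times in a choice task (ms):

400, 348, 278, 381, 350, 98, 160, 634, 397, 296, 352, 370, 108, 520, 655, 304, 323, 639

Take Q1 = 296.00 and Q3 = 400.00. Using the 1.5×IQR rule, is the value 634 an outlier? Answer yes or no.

IQR = Q3 − Q1 = 400.00 − 296.00 = 104.00.
Lower fence = Q1 − 1.5·IQR = 296.00 − 156.00 = 140.00.
Upper fence = Q3 + 1.5·IQR = 400.00 + 156.00 = 556.00.
634 lies above the upper fence.

yes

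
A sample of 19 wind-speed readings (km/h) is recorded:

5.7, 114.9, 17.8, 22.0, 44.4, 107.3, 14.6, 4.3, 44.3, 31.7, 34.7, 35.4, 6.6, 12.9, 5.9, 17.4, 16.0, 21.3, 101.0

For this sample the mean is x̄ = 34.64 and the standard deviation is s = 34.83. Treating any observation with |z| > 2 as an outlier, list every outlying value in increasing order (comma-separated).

Cutoffs at x̄ ± 2s: 34.64 ± 2·34.83 = [-35.02, 104.30].
107.3: z = 2.09, |z| > 2 → outlier.
114.9: z = 2.30, |z| > 2 → outlier.
Every other value lies within [-35.02, 104.30].

107.3, 114.9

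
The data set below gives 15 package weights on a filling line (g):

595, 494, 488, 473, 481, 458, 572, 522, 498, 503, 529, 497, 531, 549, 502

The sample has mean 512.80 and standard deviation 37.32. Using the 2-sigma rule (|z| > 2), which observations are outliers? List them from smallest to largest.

595

Cutoffs at x̄ ± 2s: 512.80 ± 2·37.32 = [438.16, 587.44].
595: z = 2.20, |z| > 2 → outlier.
Every other value lies within [438.16, 587.44].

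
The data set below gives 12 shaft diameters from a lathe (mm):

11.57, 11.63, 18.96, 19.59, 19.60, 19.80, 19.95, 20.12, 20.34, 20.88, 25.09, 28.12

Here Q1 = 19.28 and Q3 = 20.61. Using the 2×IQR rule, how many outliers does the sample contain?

4

IQR = 1.33; fences at 19.28 − 2.66 = 16.62 and 20.61 + 2.66 = 23.27.
Outside the cutoffs: 11.57, 11.63, 25.09, 28.12.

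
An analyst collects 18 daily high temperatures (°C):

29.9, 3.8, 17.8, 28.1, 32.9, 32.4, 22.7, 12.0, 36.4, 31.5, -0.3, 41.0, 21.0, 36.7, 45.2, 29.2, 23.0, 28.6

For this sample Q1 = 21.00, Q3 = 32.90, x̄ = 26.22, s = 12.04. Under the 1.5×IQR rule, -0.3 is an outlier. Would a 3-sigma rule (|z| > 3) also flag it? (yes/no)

z = (-0.3 − 26.22) / 12.04 = -2.20.
|z| = 2.20 ≤ 3.

no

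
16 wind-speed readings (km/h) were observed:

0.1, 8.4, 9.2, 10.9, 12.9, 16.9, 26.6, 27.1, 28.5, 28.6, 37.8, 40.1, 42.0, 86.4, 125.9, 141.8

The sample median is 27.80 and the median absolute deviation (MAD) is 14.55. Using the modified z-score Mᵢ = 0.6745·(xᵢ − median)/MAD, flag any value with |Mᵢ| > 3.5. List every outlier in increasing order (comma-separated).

|Mᵢ| > 3.5 ⇔ |xᵢ − 27.80| > 3.5·14.55/0.6745 = 75.50.
So outliers lie outside [-47.70, 103.30].
125.9: M = 4.55 → outlier.
141.8: M = 5.28 → outlier.

125.9, 141.8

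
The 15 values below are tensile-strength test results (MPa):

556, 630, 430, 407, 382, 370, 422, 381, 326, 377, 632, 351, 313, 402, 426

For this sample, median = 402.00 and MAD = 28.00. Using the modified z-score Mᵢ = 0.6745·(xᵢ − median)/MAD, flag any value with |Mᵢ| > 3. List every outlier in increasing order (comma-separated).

|Mᵢ| > 3 ⇔ |xᵢ − 402.00| > 3·28.00/0.6745 = 124.54.
So outliers lie outside [277.46, 526.54].
556: M = 3.71 → outlier.
630: M = 5.49 → outlier.
632: M = 5.54 → outlier.

556, 630, 632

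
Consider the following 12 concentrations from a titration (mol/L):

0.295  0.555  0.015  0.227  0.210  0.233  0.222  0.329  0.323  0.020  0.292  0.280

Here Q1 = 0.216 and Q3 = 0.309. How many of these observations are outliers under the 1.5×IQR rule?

IQR = 0.093; fences at 0.216 − 0.1395 = 0.0765 and 0.309 + 0.1395 = 0.4485.
Outside the cutoffs: 0.015, 0.020, 0.555.

3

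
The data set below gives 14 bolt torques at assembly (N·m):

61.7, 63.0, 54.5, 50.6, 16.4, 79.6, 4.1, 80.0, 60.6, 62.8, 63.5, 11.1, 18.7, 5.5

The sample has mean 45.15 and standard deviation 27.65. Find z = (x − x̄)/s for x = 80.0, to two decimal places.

z = (80.0 − 45.15) / 27.65 = 1.26.

1.26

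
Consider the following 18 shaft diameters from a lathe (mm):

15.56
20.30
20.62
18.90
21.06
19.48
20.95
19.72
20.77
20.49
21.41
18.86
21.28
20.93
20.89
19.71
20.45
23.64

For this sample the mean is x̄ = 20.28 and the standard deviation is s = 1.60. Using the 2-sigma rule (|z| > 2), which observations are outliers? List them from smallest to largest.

Cutoffs at x̄ ± 2s: 20.28 ± 2·1.60 = [17.08, 23.48].
15.56: z = -2.95, |z| > 2 → outlier.
23.64: z = 2.10, |z| > 2 → outlier.
Every other value lies within [17.08, 23.48].

15.56, 23.64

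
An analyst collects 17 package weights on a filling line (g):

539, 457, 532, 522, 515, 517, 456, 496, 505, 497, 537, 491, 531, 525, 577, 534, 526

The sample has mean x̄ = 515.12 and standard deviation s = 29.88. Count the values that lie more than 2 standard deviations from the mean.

Cutoffs: x̄ ± 2s = [455.36, 574.88].
Outside the cutoffs: 577.

1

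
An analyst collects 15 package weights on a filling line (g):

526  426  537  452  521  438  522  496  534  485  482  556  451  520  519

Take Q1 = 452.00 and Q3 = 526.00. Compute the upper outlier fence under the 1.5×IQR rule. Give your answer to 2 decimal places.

637.00

IQR = Q3 − Q1 = 526.00 − 452.00 = 74.00.
Lower fence = Q1 − 1.5·IQR = 452.00 − 111.00 = 341.00.
Upper fence = Q3 + 1.5·IQR = 526.00 + 111.00 = 637.00.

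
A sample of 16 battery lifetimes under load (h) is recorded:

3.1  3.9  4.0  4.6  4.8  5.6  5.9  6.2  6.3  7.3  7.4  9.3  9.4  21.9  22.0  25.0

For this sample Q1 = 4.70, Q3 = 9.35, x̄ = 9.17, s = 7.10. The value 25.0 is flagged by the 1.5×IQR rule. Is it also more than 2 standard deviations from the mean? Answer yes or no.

z = (25.0 − 9.17) / 7.10 = 2.23.
|z| = 2.23 > 2.

yes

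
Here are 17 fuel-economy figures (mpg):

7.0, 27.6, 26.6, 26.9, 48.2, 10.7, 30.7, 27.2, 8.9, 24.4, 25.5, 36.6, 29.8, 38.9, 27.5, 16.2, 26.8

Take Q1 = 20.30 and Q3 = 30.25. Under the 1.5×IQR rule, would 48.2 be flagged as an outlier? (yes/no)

yes

IQR = Q3 − Q1 = 30.25 − 20.30 = 9.95.
Lower fence = Q1 − 1.5·IQR = 20.30 − 14.925 = 5.375.
Upper fence = Q3 + 1.5·IQR = 30.25 + 14.925 = 45.175.
48.2 lies above the upper fence.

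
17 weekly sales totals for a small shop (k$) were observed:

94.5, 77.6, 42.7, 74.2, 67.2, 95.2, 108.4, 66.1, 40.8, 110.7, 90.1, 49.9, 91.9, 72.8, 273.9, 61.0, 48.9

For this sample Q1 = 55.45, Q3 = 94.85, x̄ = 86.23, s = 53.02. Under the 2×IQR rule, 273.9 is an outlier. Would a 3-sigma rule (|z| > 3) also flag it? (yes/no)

z = (273.9 − 86.23) / 53.02 = 3.54.
|z| = 3.54 > 3.

yes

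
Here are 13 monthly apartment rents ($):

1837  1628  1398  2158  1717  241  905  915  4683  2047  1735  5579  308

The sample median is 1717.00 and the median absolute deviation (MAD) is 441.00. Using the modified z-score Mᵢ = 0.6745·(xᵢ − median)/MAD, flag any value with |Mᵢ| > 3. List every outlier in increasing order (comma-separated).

4683, 5579

|Mᵢ| > 3 ⇔ |xᵢ − 1717.00| > 3·441.00/0.6745 = 1961.45.
So outliers lie outside [-244.45, 3678.45].
4683: M = 4.54 → outlier.
5579: M = 5.91 → outlier.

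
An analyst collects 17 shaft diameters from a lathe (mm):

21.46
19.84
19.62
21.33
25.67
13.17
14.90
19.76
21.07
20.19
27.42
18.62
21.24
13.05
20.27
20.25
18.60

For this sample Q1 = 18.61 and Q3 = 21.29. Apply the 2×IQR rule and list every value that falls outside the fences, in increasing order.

13.05, 13.17, 27.42

IQR = Q3 − Q1 = 21.29 − 18.61 = 2.68.
Lower fence = Q1 − 2·IQR = 18.61 − 5.36 = 13.25.
Upper fence = Q3 + 2·IQR = 21.29 + 5.36 = 26.65.
13.05 < 13.25 → outlier.
13.17 < 13.25 → outlier.
27.42 > 26.65 → outlier.
All remaining values lie within [13.25, 26.65].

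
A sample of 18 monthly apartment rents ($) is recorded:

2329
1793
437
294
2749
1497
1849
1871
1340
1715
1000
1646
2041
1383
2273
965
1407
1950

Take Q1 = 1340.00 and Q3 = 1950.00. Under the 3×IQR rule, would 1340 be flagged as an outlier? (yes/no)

IQR = Q3 − Q1 = 1950.00 − 1340.00 = 610.00.
Lower fence = Q1 − 3·IQR = 1340.00 − 1830.00 = -490.00.
Upper fence = Q3 + 3·IQR = 1950.00 + 1830.00 = 3780.00.
1340 lies within [-490.00, 3780.00].

no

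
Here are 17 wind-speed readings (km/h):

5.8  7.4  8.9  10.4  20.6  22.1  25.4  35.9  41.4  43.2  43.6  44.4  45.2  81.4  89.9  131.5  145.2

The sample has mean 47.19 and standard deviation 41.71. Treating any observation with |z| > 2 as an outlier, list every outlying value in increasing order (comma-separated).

131.5, 145.2

Cutoffs at x̄ ± 2s: 47.19 ± 2·41.71 = [-36.23, 130.61].
131.5: z = 2.02, |z| > 2 → outlier.
145.2: z = 2.35, |z| > 2 → outlier.
Every other value lies within [-36.23, 130.61].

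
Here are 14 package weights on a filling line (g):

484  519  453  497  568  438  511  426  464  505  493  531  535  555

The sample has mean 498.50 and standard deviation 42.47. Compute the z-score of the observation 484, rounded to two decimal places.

z = (484 − 498.50) / 42.47 = -0.34.

-0.34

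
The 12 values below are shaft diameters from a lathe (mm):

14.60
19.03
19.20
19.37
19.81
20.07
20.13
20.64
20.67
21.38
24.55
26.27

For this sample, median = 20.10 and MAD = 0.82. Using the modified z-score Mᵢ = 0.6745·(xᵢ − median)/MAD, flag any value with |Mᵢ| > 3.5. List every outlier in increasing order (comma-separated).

14.60, 24.55, 26.27

|Mᵢ| > 3.5 ⇔ |xᵢ − 20.10| > 3.5·0.82/0.6745 = 4.26.
So outliers lie outside [15.84, 24.36].
14.60: M = -4.52 → outlier.
24.55: M = 3.66 → outlier.
26.27: M = 5.08 → outlier.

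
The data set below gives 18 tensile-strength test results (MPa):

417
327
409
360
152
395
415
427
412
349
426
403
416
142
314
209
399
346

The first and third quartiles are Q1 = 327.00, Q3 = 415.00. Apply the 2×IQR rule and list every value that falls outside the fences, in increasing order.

IQR = Q3 − Q1 = 415.00 − 327.00 = 88.00.
Lower fence = Q1 − 2·IQR = 327.00 − 176.00 = 151.00.
Upper fence = Q3 + 2·IQR = 415.00 + 176.00 = 591.00.
142 < 151.00 → outlier.
All remaining values lie within [151.00, 591.00].

142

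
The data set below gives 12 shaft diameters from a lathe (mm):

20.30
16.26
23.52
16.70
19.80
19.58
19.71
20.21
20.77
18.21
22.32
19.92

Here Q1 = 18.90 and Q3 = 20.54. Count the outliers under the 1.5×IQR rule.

IQR = 1.64; fences at 18.90 − 2.46 = 16.44 and 20.54 + 2.46 = 23.00.
Outside the cutoffs: 16.26, 23.52.

2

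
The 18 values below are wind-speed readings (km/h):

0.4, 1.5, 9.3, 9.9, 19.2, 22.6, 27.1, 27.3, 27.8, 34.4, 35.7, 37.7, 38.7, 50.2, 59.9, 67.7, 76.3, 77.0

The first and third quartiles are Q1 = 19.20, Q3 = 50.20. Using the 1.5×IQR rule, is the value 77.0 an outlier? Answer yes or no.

IQR = Q3 − Q1 = 50.20 − 19.20 = 31.00.
Lower fence = Q1 − 1.5·IQR = 19.20 − 46.50 = -27.30.
Upper fence = Q3 + 1.5·IQR = 50.20 + 46.50 = 96.70.
77.0 lies within [-27.30, 96.70].

no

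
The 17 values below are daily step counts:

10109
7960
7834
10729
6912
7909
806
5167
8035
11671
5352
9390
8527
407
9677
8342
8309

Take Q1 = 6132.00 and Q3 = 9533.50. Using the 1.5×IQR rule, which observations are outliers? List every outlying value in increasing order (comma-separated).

407, 806

IQR = Q3 − Q1 = 9533.50 − 6132.00 = 3401.50.
Lower fence = Q1 − 1.5·IQR = 6132.00 − 5102.25 = 1029.75.
Upper fence = Q3 + 1.5·IQR = 9533.50 + 5102.25 = 14635.75.
407 < 1029.75 → outlier.
806 < 1029.75 → outlier.
All remaining values lie within [1029.75, 14635.75].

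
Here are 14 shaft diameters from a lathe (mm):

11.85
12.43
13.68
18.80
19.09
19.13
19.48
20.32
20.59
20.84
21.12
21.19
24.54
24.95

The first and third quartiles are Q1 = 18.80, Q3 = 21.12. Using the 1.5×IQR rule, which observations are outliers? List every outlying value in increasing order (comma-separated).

11.85, 12.43, 13.68, 24.95

IQR = Q3 − Q1 = 21.12 − 18.80 = 2.32.
Lower fence = Q1 − 1.5·IQR = 18.80 − 3.48 = 15.32.
Upper fence = Q3 + 1.5·IQR = 21.12 + 3.48 = 24.60.
11.85 < 15.32 → outlier.
12.43 < 15.32 → outlier.
13.68 < 15.32 → outlier.
24.95 > 24.60 → outlier.
All remaining values lie within [15.32, 24.60].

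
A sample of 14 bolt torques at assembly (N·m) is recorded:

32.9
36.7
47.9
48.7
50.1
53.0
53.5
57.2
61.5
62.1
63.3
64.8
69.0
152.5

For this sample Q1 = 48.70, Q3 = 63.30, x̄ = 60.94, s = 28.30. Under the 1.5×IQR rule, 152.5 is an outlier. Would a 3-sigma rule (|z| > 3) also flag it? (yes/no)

z = (152.5 − 60.94) / 28.30 = 3.24.
|z| = 3.24 > 3.

yes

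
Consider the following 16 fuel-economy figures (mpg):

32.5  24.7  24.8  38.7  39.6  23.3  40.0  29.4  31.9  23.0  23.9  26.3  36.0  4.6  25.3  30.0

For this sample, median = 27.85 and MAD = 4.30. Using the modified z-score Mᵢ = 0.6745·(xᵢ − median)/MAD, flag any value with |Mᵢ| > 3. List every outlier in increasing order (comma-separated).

4.6

|Mᵢ| > 3 ⇔ |xᵢ − 27.85| > 3·4.30/0.6745 = 19.13.
So outliers lie outside [8.72, 46.98].
4.6: M = -3.65 → outlier.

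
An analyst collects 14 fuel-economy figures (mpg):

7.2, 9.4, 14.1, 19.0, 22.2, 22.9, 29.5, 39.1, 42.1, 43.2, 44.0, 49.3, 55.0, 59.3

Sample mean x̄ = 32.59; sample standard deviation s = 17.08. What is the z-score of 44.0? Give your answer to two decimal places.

0.67

z = (44.0 − 32.59) / 17.08 = 0.67.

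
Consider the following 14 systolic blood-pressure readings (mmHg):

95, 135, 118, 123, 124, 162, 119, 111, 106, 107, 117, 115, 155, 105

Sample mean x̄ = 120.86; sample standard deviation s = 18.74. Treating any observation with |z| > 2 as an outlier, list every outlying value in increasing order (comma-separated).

162

Cutoffs at x̄ ± 2s: 120.86 ± 2·18.74 = [83.38, 158.34].
162: z = 2.20, |z| > 2 → outlier.
Every other value lies within [83.38, 158.34].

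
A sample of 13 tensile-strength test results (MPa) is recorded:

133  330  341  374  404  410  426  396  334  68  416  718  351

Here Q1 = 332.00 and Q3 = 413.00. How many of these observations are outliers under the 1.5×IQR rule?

3

IQR = 81.00; fences at 332.00 − 121.50 = 210.50 and 413.00 + 121.50 = 534.50.
Outside the cutoffs: 68, 133, 718.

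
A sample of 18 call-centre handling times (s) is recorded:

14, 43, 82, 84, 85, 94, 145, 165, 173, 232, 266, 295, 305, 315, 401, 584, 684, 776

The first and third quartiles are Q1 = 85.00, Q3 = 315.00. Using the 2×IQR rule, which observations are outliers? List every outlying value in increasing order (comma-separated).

776

IQR = Q3 − Q1 = 315.00 − 85.00 = 230.00.
Lower fence = Q1 − 2·IQR = 85.00 − 460.00 = -375.00.
Upper fence = Q3 + 2·IQR = 315.00 + 460.00 = 775.00.
776 > 775.00 → outlier.
All remaining values lie within [-375.00, 775.00].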